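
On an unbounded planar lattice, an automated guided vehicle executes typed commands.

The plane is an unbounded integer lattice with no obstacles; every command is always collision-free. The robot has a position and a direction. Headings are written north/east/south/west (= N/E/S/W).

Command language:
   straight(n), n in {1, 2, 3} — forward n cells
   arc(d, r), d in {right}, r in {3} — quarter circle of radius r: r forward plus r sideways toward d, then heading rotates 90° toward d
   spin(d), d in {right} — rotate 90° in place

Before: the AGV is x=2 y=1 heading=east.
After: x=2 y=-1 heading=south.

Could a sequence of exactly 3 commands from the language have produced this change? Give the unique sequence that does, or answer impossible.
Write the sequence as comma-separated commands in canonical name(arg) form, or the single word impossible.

spin(right), straight(1), straight(1)

key: running straight(1) before spin(right) would end elsewhere — order is forced
begin: x=2 y=1 heading=east
[1] after spin(right): x=2 y=1 heading=south
[2] after straight(1): x=2 y=0 heading=south
[3] after straight(1): x=2 y=-1 heading=south
all 125 alternatives checked — unique.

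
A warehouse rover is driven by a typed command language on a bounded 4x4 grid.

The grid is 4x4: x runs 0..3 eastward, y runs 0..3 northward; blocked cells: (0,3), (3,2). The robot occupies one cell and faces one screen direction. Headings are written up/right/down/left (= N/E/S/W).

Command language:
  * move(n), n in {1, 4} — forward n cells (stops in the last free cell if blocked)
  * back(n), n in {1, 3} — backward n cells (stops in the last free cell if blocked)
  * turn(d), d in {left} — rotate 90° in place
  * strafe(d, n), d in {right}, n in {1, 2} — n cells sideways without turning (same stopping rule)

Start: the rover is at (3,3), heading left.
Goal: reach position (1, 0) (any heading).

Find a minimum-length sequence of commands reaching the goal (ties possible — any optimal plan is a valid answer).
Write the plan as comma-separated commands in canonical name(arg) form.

start: at (3,3), heading left
t=1 turn(left) ⇒ at (3,3), heading down
t=2 strafe(right, 2) ⇒ at (1,3), heading down
t=3 move(4) ⇒ at (1,0), heading down
no 2-step plan works, so 3 is optimal.

turn(left), strafe(right, 2), move(4)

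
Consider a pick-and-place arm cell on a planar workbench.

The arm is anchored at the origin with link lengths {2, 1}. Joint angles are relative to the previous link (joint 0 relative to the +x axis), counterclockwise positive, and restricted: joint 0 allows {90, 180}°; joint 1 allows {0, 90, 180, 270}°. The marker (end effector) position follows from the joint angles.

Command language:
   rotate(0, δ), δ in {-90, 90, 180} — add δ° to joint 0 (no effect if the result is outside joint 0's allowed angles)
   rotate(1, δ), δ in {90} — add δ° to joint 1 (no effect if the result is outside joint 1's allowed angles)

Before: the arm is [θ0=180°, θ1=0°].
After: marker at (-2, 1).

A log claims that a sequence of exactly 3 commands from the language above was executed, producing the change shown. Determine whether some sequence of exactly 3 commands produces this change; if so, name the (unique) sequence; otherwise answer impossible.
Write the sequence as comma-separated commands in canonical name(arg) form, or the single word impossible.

t0: [θ0=180°, θ1=0°]
step 1 (rotate(1, 90)): [θ0=180°, θ1=90°]
step 2 (rotate(1, 90)): [θ0=180°, θ1=180°]
step 3 (rotate(1, 90)): [θ0=180°, θ1=270°]
no rival 3-sequence matches.

rotate(1, 90), rotate(1, 90), rotate(1, 90)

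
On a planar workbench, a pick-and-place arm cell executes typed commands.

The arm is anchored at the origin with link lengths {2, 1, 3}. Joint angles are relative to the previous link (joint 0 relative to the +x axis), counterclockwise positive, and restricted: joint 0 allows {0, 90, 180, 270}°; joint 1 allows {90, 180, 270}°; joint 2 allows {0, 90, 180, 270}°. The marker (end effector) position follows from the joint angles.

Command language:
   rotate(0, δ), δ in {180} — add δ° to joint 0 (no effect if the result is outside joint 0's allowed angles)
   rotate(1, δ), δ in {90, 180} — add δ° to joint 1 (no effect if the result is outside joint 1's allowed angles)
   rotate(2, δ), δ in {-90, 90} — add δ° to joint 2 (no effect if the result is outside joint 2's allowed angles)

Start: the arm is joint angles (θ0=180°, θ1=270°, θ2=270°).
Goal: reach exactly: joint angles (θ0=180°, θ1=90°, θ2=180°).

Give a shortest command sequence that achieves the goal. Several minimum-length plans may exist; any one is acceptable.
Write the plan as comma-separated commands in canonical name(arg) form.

t0: joint angles (θ0=180°, θ1=270°, θ2=270°)
t=1 rotate(2, -90) ⇒ joint angles (θ0=180°, θ1=270°, θ2=180°)
t=2 rotate(1, 180) ⇒ joint angles (θ0=180°, θ1=90°, θ2=180°)
shorter routes all fall short; 2 is best.

rotate(2, -90), rotate(1, 180)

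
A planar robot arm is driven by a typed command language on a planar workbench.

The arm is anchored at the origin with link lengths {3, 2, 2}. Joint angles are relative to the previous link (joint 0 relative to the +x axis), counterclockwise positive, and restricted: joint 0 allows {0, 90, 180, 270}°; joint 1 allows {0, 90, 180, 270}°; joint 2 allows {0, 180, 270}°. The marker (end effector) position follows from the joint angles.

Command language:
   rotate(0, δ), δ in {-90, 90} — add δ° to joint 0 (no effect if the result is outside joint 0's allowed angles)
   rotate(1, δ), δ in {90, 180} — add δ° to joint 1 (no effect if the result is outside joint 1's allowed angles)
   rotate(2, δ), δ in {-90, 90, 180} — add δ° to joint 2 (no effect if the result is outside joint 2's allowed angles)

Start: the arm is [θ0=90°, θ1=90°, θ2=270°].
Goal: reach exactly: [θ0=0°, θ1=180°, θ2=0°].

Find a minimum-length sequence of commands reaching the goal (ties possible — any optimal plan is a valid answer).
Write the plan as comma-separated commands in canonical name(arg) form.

rotate(0, -90), rotate(2, 90), rotate(1, 90)

from: [θ0=90°, θ1=90°, θ2=270°]
t=1 rotate(0, -90) ⇒ [θ0=0°, θ1=90°, θ2=270°]
t=2 rotate(2, 90) ⇒ [θ0=0°, θ1=90°, θ2=0°]
t=3 rotate(1, 90) ⇒ [θ0=0°, θ1=180°, θ2=0°]
shorter routes all fall short; 3 is best.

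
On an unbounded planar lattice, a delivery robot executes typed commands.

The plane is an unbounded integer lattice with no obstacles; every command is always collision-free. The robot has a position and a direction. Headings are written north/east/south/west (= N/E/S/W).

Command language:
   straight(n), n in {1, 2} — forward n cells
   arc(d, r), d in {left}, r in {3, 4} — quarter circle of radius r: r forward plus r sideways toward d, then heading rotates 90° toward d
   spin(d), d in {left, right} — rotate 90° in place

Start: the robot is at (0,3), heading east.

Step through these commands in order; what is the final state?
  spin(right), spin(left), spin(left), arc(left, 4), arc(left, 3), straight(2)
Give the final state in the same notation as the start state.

at (-7,2), heading south

initial: at (0,3), heading east
[1] after spin(right): at (0,3), heading south
[2] after spin(left): at (0,3), heading east
[3] after spin(left): at (0,3), heading north
[4] after arc(left, 4): at (-4,7), heading west
[5] after arc(left, 3): at (-7,4), heading south
[6] after straight(2): at (-7,2), heading south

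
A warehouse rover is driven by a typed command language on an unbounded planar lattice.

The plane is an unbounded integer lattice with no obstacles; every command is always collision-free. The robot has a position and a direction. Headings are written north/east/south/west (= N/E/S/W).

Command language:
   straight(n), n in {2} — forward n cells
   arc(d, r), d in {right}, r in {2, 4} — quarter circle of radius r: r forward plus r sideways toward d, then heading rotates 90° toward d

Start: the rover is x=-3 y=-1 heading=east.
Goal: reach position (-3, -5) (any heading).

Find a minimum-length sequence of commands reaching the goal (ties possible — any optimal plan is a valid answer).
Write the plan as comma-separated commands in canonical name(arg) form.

arc(right, 2), arc(right, 2)

initial: x=-3 y=-1 heading=east
t=1 arc(right, 2) ⇒ x=-1 y=-3 heading=south
t=2 arc(right, 2) ⇒ x=-3 y=-5 heading=west
nothing shorter than 2 reaches the goal.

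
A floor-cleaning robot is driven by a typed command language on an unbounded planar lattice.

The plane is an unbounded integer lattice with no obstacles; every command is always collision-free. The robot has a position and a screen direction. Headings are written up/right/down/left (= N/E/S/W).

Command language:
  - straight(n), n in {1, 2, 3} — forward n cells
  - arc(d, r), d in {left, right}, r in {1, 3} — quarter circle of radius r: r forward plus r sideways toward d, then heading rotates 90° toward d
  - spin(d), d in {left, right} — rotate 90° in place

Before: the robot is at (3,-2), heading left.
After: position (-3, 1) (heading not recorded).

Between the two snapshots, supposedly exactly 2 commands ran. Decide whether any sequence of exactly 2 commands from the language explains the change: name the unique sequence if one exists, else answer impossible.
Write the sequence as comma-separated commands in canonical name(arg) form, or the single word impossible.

straight(3), arc(right, 3)

key: order matters: swapping straight(3) and arc(right, 3) lands elsewhere
begin: at (3,-2), heading left
1. straight(3) → at (0,-2), heading left
2. arc(right, 3) → at (-3,1), heading up
no rival 2-sequence matches.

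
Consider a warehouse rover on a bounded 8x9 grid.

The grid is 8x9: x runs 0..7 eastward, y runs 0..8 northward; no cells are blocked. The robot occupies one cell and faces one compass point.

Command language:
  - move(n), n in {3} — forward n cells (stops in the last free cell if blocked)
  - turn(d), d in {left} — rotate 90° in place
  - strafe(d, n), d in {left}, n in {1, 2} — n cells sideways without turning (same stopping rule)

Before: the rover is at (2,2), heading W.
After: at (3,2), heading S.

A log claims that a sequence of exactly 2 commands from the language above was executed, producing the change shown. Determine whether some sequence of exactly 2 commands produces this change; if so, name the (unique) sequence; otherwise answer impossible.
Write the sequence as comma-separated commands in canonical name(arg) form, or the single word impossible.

turn(left), strafe(left, 1)

key: cell and facing (now S) both changed — the 2 commands mix motion and turning
start: at (2,2), heading W
t=1 turn(left) ⇒ at (2,2), heading S
t=2 strafe(left, 1) ⇒ at (3,2), heading S
no other 2-command option fits: unique.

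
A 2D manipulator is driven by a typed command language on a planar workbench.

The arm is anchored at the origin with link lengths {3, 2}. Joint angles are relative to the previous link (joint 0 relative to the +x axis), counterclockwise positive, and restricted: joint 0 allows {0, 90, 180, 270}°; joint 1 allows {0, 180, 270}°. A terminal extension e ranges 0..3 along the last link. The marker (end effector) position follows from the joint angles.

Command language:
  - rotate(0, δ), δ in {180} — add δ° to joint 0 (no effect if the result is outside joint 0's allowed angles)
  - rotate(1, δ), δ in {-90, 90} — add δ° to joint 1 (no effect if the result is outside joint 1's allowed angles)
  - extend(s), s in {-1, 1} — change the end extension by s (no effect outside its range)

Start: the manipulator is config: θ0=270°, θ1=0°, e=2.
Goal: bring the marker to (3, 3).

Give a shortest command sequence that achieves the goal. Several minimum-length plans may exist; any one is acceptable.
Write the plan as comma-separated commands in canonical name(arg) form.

rotate(1, -90), rotate(0, 180), extend(-1)

start: config: θ0=270°, θ1=0°, e=2
t=1 rotate(1, -90) ⇒ config: θ0=270°, θ1=270°, e=2
t=2 rotate(0, 180) ⇒ config: θ0=90°, θ1=270°, e=2
t=3 extend(-1) ⇒ config: θ0=90°, θ1=270°, e=1
shorter routes all fall short; 3 is best.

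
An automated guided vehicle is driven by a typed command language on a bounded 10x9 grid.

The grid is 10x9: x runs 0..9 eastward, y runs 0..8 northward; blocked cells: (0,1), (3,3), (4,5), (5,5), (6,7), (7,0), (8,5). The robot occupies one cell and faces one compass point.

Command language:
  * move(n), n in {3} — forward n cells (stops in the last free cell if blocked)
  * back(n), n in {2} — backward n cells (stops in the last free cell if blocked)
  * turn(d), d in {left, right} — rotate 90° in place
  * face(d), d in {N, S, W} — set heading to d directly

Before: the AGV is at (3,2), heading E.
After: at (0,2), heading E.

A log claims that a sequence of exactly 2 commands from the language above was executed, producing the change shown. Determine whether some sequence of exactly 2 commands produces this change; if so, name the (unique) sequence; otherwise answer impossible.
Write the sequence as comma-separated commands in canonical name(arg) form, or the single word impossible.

back(2), back(2)

key: still facing E at the end — nothing in the sequence rotates
initial: at (3,2), heading E
1. back(2) → at (1,2), heading E
2. back(2) → at (0,2), heading E
no other 2-command option fits: unique.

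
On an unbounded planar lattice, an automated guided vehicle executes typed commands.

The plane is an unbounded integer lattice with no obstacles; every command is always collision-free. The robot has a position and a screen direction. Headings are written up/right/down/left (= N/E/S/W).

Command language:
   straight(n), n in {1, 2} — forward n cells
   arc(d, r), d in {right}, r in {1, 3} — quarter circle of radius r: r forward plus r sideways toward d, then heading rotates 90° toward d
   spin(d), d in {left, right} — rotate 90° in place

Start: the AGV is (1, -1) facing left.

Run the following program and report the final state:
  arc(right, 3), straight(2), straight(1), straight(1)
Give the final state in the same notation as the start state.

from: (1, -1) facing left
[1] after arc(right, 3): (-2, 2) facing up
[2] after straight(2): (-2, 4) facing up
[3] after straight(1): (-2, 5) facing up
[4] after straight(1): (-2, 6) facing up

(-2, 6) facing up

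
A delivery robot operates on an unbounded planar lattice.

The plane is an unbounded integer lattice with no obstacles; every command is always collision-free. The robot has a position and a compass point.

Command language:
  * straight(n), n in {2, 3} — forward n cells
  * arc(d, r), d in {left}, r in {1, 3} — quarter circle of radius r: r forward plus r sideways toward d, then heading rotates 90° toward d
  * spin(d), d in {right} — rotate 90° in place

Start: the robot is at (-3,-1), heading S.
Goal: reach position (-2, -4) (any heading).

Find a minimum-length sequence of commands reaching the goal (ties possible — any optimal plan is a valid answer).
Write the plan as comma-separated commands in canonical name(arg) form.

initial: at (-3,-1), heading S
[1] after straight(2): at (-3,-3), heading S
[2] after arc(left, 1): at (-2,-4), heading E
shorter routes all fall short; 2 is best.

straight(2), arc(left, 1)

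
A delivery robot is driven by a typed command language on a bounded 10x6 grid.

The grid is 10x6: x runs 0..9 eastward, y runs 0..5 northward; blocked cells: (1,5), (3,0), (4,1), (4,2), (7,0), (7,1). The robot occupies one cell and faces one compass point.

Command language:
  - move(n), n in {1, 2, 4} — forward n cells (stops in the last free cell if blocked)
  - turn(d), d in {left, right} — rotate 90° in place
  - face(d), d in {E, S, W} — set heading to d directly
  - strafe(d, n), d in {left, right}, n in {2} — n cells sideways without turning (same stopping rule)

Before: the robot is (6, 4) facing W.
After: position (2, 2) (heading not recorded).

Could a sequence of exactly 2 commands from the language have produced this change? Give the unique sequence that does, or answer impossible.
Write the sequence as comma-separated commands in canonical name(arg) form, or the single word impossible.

key: running strafe(left, 2) before move(4) would end elsewhere — order is forced
from: (6, 4) facing W
[1] after move(4): (2, 4) facing W
[2] after strafe(left, 2): (2, 2) facing W
no other 2-command option fits: unique.

move(4), strafe(left, 2)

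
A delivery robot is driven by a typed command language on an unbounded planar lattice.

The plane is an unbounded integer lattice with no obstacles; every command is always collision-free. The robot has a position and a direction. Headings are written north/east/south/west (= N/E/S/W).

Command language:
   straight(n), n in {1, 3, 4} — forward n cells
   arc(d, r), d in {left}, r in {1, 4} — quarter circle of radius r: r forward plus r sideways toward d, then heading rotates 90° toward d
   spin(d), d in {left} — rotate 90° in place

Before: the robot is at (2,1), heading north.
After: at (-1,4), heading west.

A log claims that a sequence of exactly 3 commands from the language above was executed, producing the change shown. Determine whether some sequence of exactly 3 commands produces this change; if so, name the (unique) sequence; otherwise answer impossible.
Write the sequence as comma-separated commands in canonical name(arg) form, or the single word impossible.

key: cell and facing (now W) both changed — the 3 commands mix motion and turning
from: at (2,1), heading north
1. straight(3) → at (2,4), heading north
2. spin(left) → at (2,4), heading west
3. straight(3) → at (-1,4), heading west
no rival 3-sequence matches.

straight(3), spin(left), straight(3)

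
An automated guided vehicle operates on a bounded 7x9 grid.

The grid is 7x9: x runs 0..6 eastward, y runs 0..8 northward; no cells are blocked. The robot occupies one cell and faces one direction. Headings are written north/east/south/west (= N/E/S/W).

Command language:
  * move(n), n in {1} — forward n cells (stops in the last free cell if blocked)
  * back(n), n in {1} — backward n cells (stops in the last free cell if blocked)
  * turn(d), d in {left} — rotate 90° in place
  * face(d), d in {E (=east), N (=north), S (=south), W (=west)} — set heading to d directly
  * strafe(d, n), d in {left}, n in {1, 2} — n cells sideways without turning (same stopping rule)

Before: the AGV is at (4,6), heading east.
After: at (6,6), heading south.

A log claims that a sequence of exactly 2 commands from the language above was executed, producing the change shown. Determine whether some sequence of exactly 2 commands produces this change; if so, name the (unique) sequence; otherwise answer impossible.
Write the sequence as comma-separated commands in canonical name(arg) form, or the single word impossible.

face(S), strafe(left, 2)

key: order matters: swapping face(S) and strafe(left, 2) lands elsewhere
initial: at (4,6), heading east
1. face(S) → at (4,6), heading south
2. strafe(left, 2) → at (6,6), heading south
no other 2-command option fits: unique.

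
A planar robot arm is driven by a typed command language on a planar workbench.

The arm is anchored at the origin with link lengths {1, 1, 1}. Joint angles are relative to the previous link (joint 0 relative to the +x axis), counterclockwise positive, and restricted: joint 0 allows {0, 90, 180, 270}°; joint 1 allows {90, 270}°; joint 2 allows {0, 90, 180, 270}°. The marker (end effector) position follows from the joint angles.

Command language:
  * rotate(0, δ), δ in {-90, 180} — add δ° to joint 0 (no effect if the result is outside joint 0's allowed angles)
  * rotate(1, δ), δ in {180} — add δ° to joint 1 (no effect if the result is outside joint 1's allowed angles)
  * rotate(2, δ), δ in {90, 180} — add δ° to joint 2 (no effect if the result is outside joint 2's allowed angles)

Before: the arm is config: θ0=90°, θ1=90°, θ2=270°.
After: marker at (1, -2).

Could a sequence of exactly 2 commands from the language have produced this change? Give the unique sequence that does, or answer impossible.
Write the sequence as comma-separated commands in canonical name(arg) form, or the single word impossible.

rotate(0, -90), rotate(0, -90)

from: config: θ0=90°, θ1=90°, θ2=270°
1. rotate(0, -90) → config: θ0=0°, θ1=90°, θ2=270°
2. rotate(0, -90) → config: θ0=270°, θ1=90°, θ2=270°
all 25 alternatives checked — unique.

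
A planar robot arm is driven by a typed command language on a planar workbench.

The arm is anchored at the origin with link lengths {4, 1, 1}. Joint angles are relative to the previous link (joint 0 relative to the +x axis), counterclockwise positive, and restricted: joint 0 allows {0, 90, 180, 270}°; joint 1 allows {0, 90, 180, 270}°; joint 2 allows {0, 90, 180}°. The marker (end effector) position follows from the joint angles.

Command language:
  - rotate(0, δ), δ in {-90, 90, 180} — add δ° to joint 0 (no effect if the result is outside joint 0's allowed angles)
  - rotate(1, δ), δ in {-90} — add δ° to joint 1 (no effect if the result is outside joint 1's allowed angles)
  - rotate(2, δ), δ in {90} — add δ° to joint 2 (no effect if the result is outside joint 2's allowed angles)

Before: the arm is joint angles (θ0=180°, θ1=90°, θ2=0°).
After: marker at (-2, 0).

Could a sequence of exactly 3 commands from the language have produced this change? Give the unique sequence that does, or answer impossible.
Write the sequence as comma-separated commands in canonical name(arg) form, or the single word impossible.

initial: joint angles (θ0=180°, θ1=90°, θ2=0°)
t=1 rotate(1, -90) ⇒ joint angles (θ0=180°, θ1=0°, θ2=0°)
t=2 rotate(1, -90) ⇒ joint angles (θ0=180°, θ1=270°, θ2=0°)
t=3 rotate(1, -90) ⇒ joint angles (θ0=180°, θ1=180°, θ2=0°)
uniquely the one of 125 3-step routes that fits.

rotate(1, -90), rotate(1, -90), rotate(1, -90)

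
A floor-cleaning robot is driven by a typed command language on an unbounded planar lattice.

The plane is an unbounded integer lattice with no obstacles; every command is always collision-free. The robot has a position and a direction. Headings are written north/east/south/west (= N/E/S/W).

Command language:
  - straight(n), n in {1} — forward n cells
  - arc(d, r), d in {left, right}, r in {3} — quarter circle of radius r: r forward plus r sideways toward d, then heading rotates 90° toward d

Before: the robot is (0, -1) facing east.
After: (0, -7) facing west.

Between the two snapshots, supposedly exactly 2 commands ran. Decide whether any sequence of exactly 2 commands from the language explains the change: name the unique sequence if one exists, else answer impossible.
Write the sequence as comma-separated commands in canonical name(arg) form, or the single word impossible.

key: position moved to (0,-7) AND the heading swung to W — translation plus rotation needed
from: (0, -1) facing east
[1] after arc(right, 3): (3, -4) facing south
[2] after arc(right, 3): (0, -7) facing west
no other 2-command option fits: unique.

arc(right, 3), arc(right, 3)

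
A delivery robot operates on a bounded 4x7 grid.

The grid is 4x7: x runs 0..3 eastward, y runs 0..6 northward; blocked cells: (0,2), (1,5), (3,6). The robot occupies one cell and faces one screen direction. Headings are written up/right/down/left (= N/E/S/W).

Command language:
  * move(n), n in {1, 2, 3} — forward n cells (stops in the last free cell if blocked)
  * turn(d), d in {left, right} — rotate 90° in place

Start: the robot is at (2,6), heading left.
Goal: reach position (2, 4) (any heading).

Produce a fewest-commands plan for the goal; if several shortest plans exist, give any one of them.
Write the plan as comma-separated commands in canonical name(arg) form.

start: at (2,6), heading left
1. turn(left) → at (2,6), heading down
2. move(2) → at (2,4), heading down
shorter routes all fall short; 2 is best.

turn(left), move(2)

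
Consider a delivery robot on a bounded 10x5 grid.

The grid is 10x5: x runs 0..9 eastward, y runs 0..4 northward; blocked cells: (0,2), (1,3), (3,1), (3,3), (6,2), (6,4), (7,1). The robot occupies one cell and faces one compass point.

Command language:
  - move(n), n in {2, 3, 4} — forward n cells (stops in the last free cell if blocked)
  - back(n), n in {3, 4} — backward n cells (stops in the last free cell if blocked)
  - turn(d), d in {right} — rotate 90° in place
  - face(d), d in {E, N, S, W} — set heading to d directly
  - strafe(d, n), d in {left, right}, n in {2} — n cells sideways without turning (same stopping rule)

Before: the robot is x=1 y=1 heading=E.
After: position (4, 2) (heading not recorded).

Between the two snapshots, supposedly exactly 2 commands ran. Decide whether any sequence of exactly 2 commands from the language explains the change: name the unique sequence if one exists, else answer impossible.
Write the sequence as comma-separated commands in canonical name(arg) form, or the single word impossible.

key: strafe(left, 2) is stopped early by the blocked cell at (1,3)
start: x=1 y=1 heading=E
1. strafe(left, 2) → x=1 y=2 heading=E
2. move(3) → x=4 y=2 heading=E
all 144 alternatives checked — unique.

strafe(left, 2), move(3)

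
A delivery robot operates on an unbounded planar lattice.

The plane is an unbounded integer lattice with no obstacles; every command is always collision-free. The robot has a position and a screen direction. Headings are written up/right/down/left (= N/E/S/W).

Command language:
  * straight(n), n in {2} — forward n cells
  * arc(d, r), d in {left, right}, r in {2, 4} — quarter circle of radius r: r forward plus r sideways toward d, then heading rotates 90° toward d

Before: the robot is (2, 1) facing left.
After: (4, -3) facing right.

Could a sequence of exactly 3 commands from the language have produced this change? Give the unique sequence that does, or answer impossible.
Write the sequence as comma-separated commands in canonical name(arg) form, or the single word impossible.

arc(left, 2), arc(left, 2), straight(2)

key: running straight(2) before arc(left, 2) would end elsewhere — order is forced
start: (2, 1) facing left
t=1 arc(left, 2) ⇒ (0, -1) facing down
t=2 arc(left, 2) ⇒ (2, -3) facing right
t=3 straight(2) ⇒ (4, -3) facing right
no other 3-command option fits: unique.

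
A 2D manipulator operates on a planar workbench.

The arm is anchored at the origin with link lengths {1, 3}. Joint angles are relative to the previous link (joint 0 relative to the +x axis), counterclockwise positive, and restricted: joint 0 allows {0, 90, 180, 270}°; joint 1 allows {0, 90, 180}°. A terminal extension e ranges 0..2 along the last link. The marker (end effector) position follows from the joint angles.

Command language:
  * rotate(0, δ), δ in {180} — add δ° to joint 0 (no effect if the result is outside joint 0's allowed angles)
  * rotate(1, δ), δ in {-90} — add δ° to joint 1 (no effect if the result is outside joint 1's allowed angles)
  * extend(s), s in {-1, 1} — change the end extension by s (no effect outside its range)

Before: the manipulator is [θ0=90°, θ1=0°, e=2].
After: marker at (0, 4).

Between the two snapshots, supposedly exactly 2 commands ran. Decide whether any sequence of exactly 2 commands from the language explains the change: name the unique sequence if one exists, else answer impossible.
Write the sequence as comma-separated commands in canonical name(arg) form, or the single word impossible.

start: [θ0=90°, θ1=0°, e=2]
t=1 extend(-1) ⇒ [θ0=90°, θ1=0°, e=1]
t=2 extend(-1) ⇒ [θ0=90°, θ1=0°, e=0]
all 16 alternatives checked — unique.

extend(-1), extend(-1)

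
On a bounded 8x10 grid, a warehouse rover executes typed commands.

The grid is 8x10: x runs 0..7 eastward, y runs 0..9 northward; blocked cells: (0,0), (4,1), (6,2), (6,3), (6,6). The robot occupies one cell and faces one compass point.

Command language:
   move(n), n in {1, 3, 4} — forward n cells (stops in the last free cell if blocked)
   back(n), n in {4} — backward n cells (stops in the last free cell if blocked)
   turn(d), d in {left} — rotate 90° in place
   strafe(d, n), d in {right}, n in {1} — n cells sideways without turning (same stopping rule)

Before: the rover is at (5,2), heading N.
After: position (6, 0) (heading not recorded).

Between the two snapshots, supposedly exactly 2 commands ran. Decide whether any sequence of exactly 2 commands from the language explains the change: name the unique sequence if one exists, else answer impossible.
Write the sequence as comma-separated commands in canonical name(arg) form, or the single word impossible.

back(4), strafe(right, 1)

key: back(4) runs into the grid edge before its full distance
t0: at (5,2), heading N
1. back(4) → at (5,0), heading N
2. strafe(right, 1) → at (6,0), heading N
uniquely the one of 36 2-step routes that fits.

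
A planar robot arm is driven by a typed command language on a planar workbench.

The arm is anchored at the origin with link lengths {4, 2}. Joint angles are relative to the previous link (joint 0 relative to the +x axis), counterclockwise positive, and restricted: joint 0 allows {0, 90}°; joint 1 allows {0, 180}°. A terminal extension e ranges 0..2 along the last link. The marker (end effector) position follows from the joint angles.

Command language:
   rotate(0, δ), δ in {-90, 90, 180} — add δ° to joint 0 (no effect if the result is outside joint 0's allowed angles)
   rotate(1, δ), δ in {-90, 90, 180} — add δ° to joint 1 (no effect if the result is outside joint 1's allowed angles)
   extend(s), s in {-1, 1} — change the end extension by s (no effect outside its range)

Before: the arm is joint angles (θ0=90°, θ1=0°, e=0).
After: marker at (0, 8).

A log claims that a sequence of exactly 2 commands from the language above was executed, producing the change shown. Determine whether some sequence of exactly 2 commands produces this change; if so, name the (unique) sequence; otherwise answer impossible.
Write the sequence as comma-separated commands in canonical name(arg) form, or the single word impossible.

extend(1), extend(1)

start: joint angles (θ0=90°, θ1=0°, e=0)
[1] after extend(1): joint angles (θ0=90°, θ1=0°, e=1)
[2] after extend(1): joint angles (θ0=90°, θ1=0°, e=2)
uniquely the one of 64 2-step routes that fits.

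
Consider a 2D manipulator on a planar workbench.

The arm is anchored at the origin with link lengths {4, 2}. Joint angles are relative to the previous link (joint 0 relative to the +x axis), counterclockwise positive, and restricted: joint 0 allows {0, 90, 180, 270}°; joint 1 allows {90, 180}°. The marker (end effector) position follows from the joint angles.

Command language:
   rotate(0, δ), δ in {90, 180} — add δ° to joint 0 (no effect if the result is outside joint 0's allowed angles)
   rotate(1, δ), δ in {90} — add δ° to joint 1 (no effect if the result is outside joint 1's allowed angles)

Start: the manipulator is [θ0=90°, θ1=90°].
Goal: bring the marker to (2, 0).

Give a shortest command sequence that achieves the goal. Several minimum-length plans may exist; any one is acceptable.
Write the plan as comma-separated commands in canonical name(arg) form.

begin: [θ0=90°, θ1=90°]
1. rotate(0, 90) → [θ0=180°, θ1=90°]
2. rotate(1, 90) → [θ0=180°, θ1=180°]
3. rotate(0, 180) → [θ0=0°, θ1=180°]
no 2-step plan works, so 3 is optimal.

rotate(0, 90), rotate(1, 90), rotate(0, 180)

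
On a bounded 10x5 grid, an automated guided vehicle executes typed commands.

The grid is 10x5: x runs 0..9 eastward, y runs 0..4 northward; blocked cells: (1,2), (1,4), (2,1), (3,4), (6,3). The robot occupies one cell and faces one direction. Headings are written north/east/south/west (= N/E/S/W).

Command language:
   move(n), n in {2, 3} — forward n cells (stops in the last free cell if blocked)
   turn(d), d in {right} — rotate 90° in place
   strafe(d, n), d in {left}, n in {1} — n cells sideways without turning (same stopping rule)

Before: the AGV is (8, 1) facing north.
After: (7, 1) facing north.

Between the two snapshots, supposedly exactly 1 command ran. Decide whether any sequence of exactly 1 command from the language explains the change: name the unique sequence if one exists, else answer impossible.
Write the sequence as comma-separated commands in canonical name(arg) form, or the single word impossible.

key: still facing N — the one step turns nothing
start: (8, 1) facing north
1. strafe(left, 1) → (7, 1) facing north
uniquely the one of 4 1-step routes that fits.

strafe(left, 1)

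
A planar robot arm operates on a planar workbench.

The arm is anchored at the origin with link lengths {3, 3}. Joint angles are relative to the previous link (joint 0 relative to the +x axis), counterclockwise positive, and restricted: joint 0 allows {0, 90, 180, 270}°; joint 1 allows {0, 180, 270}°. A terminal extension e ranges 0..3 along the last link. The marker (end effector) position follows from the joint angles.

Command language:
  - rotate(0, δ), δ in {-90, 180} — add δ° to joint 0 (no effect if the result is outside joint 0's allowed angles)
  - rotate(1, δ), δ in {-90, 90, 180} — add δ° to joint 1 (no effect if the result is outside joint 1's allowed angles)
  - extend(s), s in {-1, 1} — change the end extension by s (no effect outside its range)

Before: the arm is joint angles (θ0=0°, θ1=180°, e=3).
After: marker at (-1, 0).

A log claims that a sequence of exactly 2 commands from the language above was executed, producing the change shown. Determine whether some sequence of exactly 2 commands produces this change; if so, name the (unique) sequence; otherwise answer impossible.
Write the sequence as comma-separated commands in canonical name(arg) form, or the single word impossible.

begin: joint angles (θ0=0°, θ1=180°, e=3)
t=1 extend(-1) ⇒ joint angles (θ0=0°, θ1=180°, e=2)
t=2 extend(-1) ⇒ joint angles (θ0=0°, θ1=180°, e=1)
uniquely the one of 49 2-step routes that fits.

extend(-1), extend(-1)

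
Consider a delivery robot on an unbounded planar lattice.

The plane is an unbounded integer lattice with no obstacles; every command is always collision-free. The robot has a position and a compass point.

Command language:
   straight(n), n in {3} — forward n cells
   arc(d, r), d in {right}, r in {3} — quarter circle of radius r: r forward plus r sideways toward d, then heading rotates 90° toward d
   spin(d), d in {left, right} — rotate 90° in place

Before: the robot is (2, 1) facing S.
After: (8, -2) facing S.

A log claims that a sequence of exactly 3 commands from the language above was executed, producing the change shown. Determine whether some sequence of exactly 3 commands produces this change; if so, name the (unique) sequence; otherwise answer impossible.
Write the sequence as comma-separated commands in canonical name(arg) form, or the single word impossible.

key: still facing S at the end — net rotation zero over 3 steps
initial: (2, 1) facing S
step 1 (spin(left)): (2, 1) facing E
step 2 (straight(3)): (5, 1) facing E
step 3 (arc(right, 3)): (8, -2) facing S
all 64 alternatives checked — unique.

spin(left), straight(3), arc(right, 3)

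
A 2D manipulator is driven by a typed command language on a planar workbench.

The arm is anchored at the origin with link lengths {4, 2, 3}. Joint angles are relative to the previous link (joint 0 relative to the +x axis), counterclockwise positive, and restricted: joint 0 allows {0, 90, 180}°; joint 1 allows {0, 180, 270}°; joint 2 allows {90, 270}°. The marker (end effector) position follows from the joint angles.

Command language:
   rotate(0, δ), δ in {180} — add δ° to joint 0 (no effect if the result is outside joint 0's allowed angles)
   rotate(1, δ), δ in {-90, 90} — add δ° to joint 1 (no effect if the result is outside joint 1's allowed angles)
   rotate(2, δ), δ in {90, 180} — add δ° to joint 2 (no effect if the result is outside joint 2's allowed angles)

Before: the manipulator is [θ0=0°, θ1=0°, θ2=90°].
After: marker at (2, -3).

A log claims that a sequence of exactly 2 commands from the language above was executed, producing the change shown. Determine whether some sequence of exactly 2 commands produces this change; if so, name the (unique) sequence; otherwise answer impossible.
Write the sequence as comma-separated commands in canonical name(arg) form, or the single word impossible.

from: [θ0=0°, θ1=0°, θ2=90°]
step 1 (rotate(1, -90)): [θ0=0°, θ1=270°, θ2=90°]
step 2 (rotate(1, -90)): [θ0=0°, θ1=180°, θ2=90°]
uniquely the one of 25 2-step routes that fits.

rotate(1, -90), rotate(1, -90)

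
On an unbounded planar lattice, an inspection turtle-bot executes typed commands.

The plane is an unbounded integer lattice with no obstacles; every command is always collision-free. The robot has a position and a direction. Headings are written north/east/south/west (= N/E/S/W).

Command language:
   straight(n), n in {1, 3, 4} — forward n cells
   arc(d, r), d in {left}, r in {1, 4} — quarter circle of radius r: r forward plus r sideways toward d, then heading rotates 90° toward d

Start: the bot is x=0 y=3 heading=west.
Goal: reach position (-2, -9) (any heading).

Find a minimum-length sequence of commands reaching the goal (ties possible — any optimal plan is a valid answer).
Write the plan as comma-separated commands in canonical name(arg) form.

arc(left, 4), straight(4), straight(4), arc(left, 1), arc(left, 1)

begin: x=0 y=3 heading=west
1. arc(left, 4) → x=-4 y=-1 heading=south
2. straight(4) → x=-4 y=-5 heading=south
3. straight(4) → x=-4 y=-9 heading=south
4. arc(left, 1) → x=-3 y=-10 heading=east
5. arc(left, 1) → x=-2 y=-9 heading=north
nothing shorter than 5 reaches the goal.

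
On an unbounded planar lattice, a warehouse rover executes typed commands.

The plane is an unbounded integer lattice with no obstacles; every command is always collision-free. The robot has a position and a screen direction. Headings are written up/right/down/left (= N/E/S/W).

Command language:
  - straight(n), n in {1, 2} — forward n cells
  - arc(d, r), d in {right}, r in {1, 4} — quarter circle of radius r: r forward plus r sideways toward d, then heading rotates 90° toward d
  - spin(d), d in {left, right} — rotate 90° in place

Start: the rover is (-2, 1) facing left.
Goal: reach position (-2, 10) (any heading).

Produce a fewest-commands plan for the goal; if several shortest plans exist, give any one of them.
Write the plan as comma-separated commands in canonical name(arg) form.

arc(right, 4), straight(1), arc(right, 4)

begin: (-2, 1) facing left
step 1 (arc(right, 4)): (-6, 5) facing up
step 2 (straight(1)): (-6, 6) facing up
step 3 (arc(right, 4)): (-2, 10) facing right
minimal: 3 command(s), checked below 3.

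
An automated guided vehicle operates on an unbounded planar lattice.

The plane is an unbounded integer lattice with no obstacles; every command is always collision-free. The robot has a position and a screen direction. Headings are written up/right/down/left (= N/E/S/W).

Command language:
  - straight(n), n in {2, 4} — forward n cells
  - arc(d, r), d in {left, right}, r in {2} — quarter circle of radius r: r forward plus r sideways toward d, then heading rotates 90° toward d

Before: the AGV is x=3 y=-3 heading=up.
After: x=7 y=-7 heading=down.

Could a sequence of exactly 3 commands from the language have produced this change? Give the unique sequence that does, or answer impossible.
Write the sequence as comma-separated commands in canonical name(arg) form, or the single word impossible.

arc(right, 2), arc(right, 2), straight(4)

key: order matters: swapping arc(right, 2) and straight(4) lands elsewhere
start: x=3 y=-3 heading=up
[1] after arc(right, 2): x=5 y=-1 heading=right
[2] after arc(right, 2): x=7 y=-3 heading=down
[3] after straight(4): x=7 y=-7 heading=down
no rival 3-sequence matches.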